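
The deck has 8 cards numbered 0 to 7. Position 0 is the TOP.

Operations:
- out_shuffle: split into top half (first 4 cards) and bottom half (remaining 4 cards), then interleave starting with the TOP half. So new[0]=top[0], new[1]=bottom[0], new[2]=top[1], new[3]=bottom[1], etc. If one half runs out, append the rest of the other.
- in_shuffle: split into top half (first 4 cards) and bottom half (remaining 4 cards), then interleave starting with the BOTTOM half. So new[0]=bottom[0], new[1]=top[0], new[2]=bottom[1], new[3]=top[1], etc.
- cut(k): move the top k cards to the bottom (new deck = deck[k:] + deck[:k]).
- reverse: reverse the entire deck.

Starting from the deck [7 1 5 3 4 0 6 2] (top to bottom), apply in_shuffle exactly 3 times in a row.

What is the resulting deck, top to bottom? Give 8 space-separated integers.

After op 1 (in_shuffle): [4 7 0 1 6 5 2 3]
After op 2 (in_shuffle): [6 4 5 7 2 0 3 1]
After op 3 (in_shuffle): [2 6 0 4 3 5 1 7]

Answer: 2 6 0 4 3 5 1 7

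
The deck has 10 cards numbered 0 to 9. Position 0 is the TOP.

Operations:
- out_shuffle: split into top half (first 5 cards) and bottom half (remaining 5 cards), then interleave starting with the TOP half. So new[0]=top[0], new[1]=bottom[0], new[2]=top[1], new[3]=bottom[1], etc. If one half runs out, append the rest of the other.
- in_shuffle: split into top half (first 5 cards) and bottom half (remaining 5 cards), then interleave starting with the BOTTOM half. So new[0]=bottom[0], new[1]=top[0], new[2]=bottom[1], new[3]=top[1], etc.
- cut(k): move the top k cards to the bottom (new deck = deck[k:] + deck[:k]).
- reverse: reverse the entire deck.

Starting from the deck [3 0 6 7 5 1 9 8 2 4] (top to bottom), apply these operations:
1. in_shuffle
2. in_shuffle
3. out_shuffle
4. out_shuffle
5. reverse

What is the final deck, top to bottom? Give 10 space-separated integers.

After op 1 (in_shuffle): [1 3 9 0 8 6 2 7 4 5]
After op 2 (in_shuffle): [6 1 2 3 7 9 4 0 5 8]
After op 3 (out_shuffle): [6 9 1 4 2 0 3 5 7 8]
After op 4 (out_shuffle): [6 0 9 3 1 5 4 7 2 8]
After op 5 (reverse): [8 2 7 4 5 1 3 9 0 6]

Answer: 8 2 7 4 5 1 3 9 0 6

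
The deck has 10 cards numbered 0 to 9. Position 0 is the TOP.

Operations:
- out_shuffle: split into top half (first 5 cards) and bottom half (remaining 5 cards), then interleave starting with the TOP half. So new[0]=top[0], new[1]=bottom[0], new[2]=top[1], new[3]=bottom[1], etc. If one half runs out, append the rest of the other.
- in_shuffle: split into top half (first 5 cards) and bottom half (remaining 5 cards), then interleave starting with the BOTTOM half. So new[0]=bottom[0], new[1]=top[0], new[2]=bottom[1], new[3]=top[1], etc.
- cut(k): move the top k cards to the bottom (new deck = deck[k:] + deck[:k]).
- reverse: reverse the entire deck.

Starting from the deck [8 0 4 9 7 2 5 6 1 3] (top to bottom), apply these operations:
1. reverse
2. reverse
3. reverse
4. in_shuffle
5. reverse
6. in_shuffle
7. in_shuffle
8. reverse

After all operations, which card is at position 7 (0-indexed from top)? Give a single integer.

Answer: 3

Derivation:
After op 1 (reverse): [3 1 6 5 2 7 9 4 0 8]
After op 2 (reverse): [8 0 4 9 7 2 5 6 1 3]
After op 3 (reverse): [3 1 6 5 2 7 9 4 0 8]
After op 4 (in_shuffle): [7 3 9 1 4 6 0 5 8 2]
After op 5 (reverse): [2 8 5 0 6 4 1 9 3 7]
After op 6 (in_shuffle): [4 2 1 8 9 5 3 0 7 6]
After op 7 (in_shuffle): [5 4 3 2 0 1 7 8 6 9]
After op 8 (reverse): [9 6 8 7 1 0 2 3 4 5]
Position 7: card 3.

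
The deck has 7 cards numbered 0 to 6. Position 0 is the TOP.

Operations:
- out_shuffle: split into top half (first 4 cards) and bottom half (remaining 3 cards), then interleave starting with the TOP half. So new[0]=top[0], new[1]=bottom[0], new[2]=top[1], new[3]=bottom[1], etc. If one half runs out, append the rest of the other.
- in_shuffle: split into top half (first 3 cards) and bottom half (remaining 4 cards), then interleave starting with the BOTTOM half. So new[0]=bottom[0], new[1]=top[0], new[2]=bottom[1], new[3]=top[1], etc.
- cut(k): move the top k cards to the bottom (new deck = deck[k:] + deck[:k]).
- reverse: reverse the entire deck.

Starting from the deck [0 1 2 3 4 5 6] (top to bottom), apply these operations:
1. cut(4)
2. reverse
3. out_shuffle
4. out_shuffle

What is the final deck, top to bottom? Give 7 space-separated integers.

Answer: 3 1 6 4 2 0 5

Derivation:
After op 1 (cut(4)): [4 5 6 0 1 2 3]
After op 2 (reverse): [3 2 1 0 6 5 4]
After op 3 (out_shuffle): [3 6 2 5 1 4 0]
After op 4 (out_shuffle): [3 1 6 4 2 0 5]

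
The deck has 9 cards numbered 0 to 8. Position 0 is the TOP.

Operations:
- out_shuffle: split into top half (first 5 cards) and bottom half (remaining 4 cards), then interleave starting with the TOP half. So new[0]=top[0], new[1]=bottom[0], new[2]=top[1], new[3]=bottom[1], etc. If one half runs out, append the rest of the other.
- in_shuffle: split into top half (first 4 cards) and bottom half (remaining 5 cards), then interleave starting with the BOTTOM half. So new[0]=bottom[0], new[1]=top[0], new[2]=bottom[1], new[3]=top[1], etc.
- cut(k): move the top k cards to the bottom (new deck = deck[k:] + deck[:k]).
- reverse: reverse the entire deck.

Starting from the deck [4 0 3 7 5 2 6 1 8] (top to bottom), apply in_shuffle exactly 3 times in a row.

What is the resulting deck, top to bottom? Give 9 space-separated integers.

After op 1 (in_shuffle): [5 4 2 0 6 3 1 7 8]
After op 2 (in_shuffle): [6 5 3 4 1 2 7 0 8]
After op 3 (in_shuffle): [1 6 2 5 7 3 0 4 8]

Answer: 1 6 2 5 7 3 0 4 8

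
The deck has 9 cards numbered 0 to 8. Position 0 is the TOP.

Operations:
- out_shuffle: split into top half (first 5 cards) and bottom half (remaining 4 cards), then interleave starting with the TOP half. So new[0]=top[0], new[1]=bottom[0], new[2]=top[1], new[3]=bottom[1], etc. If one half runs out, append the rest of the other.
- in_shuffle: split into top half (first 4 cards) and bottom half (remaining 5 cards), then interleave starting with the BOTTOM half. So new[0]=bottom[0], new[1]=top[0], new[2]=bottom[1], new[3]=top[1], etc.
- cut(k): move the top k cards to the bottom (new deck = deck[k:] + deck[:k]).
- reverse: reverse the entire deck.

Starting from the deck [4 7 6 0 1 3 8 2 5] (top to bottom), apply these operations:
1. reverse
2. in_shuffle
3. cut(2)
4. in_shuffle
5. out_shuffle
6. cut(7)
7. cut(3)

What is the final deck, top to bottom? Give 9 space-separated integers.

After op 1 (reverse): [5 2 8 3 1 0 6 7 4]
After op 2 (in_shuffle): [1 5 0 2 6 8 7 3 4]
After op 3 (cut(2)): [0 2 6 8 7 3 4 1 5]
After op 4 (in_shuffle): [7 0 3 2 4 6 1 8 5]
After op 5 (out_shuffle): [7 6 0 1 3 8 2 5 4]
After op 6 (cut(7)): [5 4 7 6 0 1 3 8 2]
After op 7 (cut(3)): [6 0 1 3 8 2 5 4 7]

Answer: 6 0 1 3 8 2 5 4 7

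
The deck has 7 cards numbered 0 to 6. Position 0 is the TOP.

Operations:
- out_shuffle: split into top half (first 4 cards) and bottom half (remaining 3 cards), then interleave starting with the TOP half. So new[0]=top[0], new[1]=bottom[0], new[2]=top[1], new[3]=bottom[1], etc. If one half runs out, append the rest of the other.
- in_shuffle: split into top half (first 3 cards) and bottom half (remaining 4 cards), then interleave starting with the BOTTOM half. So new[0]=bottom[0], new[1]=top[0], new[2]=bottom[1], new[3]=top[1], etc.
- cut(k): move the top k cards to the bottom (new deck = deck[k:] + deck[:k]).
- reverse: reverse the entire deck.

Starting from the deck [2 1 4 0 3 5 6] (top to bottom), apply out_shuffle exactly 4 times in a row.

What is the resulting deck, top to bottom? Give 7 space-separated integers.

Answer: 2 3 1 5 4 6 0

Derivation:
After op 1 (out_shuffle): [2 3 1 5 4 6 0]
After op 2 (out_shuffle): [2 4 3 6 1 0 5]
After op 3 (out_shuffle): [2 1 4 0 3 5 6]
After op 4 (out_shuffle): [2 3 1 5 4 6 0]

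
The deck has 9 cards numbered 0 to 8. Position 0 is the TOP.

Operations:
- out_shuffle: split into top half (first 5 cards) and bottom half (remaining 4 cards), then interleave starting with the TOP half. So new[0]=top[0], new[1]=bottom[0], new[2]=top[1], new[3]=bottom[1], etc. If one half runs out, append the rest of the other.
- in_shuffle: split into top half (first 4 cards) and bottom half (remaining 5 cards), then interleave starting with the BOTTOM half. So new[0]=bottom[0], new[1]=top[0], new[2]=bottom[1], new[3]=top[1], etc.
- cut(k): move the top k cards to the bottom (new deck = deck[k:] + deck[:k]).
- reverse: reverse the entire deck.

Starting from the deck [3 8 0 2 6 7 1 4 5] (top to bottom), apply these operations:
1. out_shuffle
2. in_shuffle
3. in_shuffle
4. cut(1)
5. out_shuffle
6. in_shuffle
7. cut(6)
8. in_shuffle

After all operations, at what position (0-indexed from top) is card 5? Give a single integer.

Answer: 6

Derivation:
After op 1 (out_shuffle): [3 7 8 1 0 4 2 5 6]
After op 2 (in_shuffle): [0 3 4 7 2 8 5 1 6]
After op 3 (in_shuffle): [2 0 8 3 5 4 1 7 6]
After op 4 (cut(1)): [0 8 3 5 4 1 7 6 2]
After op 5 (out_shuffle): [0 1 8 7 3 6 5 2 4]
After op 6 (in_shuffle): [3 0 6 1 5 8 2 7 4]
After op 7 (cut(6)): [2 7 4 3 0 6 1 5 8]
After op 8 (in_shuffle): [0 2 6 7 1 4 5 3 8]
Card 5 is at position 6.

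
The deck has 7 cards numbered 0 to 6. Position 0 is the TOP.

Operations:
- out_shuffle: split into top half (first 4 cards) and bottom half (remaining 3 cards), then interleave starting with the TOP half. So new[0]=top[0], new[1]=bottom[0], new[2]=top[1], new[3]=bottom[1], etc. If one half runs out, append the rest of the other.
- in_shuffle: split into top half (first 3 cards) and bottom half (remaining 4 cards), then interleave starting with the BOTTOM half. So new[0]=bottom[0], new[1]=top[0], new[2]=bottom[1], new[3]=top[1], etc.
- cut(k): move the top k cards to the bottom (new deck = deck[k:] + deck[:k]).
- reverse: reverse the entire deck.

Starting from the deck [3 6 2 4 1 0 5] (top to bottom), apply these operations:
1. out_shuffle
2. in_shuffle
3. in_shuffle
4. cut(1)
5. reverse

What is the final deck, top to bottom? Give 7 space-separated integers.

Answer: 1 4 2 6 3 5 0

Derivation:
After op 1 (out_shuffle): [3 1 6 0 2 5 4]
After op 2 (in_shuffle): [0 3 2 1 5 6 4]
After op 3 (in_shuffle): [1 0 5 3 6 2 4]
After op 4 (cut(1)): [0 5 3 6 2 4 1]
After op 5 (reverse): [1 4 2 6 3 5 0]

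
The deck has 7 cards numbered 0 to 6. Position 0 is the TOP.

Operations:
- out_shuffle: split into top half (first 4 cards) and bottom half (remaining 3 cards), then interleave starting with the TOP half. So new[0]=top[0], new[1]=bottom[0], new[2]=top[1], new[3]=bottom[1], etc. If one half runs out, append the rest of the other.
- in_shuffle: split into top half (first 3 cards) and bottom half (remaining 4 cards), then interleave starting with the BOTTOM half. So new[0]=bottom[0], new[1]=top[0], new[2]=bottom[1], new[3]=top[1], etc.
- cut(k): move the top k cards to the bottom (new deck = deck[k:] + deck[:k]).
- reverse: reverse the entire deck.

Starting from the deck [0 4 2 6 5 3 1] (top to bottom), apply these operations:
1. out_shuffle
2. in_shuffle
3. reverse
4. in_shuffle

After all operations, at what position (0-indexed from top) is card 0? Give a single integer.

After op 1 (out_shuffle): [0 5 4 3 2 1 6]
After op 2 (in_shuffle): [3 0 2 5 1 4 6]
After op 3 (reverse): [6 4 1 5 2 0 3]
After op 4 (in_shuffle): [5 6 2 4 0 1 3]
Card 0 is at position 4.

Answer: 4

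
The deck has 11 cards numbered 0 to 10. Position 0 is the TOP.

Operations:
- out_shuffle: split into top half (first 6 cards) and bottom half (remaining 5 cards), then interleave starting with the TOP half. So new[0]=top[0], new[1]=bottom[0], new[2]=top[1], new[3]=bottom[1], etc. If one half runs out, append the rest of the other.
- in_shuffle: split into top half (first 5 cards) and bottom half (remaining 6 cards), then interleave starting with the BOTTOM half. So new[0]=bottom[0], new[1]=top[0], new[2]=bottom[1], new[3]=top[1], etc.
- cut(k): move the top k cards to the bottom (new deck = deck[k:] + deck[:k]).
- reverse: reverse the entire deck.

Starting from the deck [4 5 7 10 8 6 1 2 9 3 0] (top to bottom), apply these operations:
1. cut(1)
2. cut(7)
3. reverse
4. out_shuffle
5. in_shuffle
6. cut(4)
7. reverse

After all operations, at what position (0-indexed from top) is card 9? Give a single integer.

Answer: 6

Derivation:
After op 1 (cut(1)): [5 7 10 8 6 1 2 9 3 0 4]
After op 2 (cut(7)): [9 3 0 4 5 7 10 8 6 1 2]
After op 3 (reverse): [2 1 6 8 10 7 5 4 0 3 9]
After op 4 (out_shuffle): [2 5 1 4 6 0 8 3 10 9 7]
After op 5 (in_shuffle): [0 2 8 5 3 1 10 4 9 6 7]
After op 6 (cut(4)): [3 1 10 4 9 6 7 0 2 8 5]
After op 7 (reverse): [5 8 2 0 7 6 9 4 10 1 3]
Card 9 is at position 6.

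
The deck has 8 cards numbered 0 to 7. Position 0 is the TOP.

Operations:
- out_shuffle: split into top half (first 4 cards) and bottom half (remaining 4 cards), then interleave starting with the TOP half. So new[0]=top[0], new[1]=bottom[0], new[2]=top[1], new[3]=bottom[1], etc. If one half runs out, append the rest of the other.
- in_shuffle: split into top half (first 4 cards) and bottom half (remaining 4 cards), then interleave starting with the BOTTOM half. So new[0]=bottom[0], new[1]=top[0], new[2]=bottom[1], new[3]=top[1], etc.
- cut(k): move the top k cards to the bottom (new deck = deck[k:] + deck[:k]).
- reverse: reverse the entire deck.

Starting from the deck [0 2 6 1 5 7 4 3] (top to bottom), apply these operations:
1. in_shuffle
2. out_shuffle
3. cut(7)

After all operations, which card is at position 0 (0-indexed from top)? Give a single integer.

After op 1 (in_shuffle): [5 0 7 2 4 6 3 1]
After op 2 (out_shuffle): [5 4 0 6 7 3 2 1]
After op 3 (cut(7)): [1 5 4 0 6 7 3 2]
Position 0: card 1.

Answer: 1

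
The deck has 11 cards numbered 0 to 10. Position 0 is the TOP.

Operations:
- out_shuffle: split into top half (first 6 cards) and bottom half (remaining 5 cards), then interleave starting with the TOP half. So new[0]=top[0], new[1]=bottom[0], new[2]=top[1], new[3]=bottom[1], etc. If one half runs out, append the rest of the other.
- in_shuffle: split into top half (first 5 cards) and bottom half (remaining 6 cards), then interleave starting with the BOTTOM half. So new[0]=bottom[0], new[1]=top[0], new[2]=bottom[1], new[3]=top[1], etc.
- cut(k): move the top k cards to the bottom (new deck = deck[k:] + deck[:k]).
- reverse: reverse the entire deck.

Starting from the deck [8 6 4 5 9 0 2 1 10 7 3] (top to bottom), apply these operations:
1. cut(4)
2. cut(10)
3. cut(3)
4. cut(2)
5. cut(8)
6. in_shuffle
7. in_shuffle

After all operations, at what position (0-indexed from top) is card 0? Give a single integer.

Answer: 3

Derivation:
After op 1 (cut(4)): [9 0 2 1 10 7 3 8 6 4 5]
After op 2 (cut(10)): [5 9 0 2 1 10 7 3 8 6 4]
After op 3 (cut(3)): [2 1 10 7 3 8 6 4 5 9 0]
After op 4 (cut(2)): [10 7 3 8 6 4 5 9 0 2 1]
After op 5 (cut(8)): [0 2 1 10 7 3 8 6 4 5 9]
After op 6 (in_shuffle): [3 0 8 2 6 1 4 10 5 7 9]
After op 7 (in_shuffle): [1 3 4 0 10 8 5 2 7 6 9]
Card 0 is at position 3.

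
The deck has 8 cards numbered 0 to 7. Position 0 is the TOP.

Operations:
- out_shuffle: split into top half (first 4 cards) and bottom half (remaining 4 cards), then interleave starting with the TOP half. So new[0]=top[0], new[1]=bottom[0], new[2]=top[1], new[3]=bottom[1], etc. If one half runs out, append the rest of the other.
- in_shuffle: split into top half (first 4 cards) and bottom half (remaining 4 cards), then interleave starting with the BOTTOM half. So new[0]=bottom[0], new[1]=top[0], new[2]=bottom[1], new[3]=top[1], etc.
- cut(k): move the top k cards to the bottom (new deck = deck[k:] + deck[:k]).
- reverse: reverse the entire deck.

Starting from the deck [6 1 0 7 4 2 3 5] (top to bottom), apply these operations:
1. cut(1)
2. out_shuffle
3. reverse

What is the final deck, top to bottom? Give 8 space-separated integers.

Answer: 6 4 5 7 3 0 2 1

Derivation:
After op 1 (cut(1)): [1 0 7 4 2 3 5 6]
After op 2 (out_shuffle): [1 2 0 3 7 5 4 6]
After op 3 (reverse): [6 4 5 7 3 0 2 1]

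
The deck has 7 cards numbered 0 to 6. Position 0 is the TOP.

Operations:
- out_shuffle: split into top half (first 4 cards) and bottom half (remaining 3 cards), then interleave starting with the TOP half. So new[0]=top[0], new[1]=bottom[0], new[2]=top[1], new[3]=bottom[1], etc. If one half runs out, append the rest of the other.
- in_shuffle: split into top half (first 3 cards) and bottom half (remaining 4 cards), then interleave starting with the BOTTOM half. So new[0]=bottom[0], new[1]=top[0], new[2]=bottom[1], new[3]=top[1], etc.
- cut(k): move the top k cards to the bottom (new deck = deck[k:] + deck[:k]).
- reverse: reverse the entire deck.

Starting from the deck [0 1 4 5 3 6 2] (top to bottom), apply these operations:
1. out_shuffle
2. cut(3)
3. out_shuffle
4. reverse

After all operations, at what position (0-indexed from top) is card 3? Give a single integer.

After op 1 (out_shuffle): [0 3 1 6 4 2 5]
After op 2 (cut(3)): [6 4 2 5 0 3 1]
After op 3 (out_shuffle): [6 0 4 3 2 1 5]
After op 4 (reverse): [5 1 2 3 4 0 6]
Card 3 is at position 3.

Answer: 3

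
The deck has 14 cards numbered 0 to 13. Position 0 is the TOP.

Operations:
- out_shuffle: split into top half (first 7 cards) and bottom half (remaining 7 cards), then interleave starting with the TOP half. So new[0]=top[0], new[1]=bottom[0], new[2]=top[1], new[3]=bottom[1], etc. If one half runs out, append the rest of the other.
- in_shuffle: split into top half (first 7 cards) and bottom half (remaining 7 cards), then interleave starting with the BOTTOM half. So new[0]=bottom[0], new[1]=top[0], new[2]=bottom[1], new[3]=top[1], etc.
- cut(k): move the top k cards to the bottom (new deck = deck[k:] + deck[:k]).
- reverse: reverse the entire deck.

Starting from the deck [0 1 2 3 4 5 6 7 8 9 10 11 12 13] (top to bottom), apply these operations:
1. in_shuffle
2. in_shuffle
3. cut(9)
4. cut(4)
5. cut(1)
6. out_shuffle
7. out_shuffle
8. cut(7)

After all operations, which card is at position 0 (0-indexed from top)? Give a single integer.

After op 1 (in_shuffle): [7 0 8 1 9 2 10 3 11 4 12 5 13 6]
After op 2 (in_shuffle): [3 7 11 0 4 8 12 1 5 9 13 2 6 10]
After op 3 (cut(9)): [9 13 2 6 10 3 7 11 0 4 8 12 1 5]
After op 4 (cut(4)): [10 3 7 11 0 4 8 12 1 5 9 13 2 6]
After op 5 (cut(1)): [3 7 11 0 4 8 12 1 5 9 13 2 6 10]
After op 6 (out_shuffle): [3 1 7 5 11 9 0 13 4 2 8 6 12 10]
After op 7 (out_shuffle): [3 13 1 4 7 2 5 8 11 6 9 12 0 10]
After op 8 (cut(7)): [8 11 6 9 12 0 10 3 13 1 4 7 2 5]
Position 0: card 8.

Answer: 8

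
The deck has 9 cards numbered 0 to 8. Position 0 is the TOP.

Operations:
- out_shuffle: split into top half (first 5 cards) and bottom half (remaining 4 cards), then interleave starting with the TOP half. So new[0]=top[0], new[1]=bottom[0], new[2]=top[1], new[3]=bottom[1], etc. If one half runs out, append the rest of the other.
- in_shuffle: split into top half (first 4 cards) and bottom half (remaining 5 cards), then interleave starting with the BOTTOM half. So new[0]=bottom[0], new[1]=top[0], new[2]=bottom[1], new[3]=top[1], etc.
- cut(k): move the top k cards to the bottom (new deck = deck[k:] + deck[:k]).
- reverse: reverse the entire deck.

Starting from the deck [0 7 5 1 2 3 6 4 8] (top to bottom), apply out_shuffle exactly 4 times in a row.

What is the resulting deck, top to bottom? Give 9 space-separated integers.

After op 1 (out_shuffle): [0 3 7 6 5 4 1 8 2]
After op 2 (out_shuffle): [0 4 3 1 7 8 6 2 5]
After op 3 (out_shuffle): [0 8 4 6 3 2 1 5 7]
After op 4 (out_shuffle): [0 2 8 1 4 5 6 7 3]

Answer: 0 2 8 1 4 5 6 7 3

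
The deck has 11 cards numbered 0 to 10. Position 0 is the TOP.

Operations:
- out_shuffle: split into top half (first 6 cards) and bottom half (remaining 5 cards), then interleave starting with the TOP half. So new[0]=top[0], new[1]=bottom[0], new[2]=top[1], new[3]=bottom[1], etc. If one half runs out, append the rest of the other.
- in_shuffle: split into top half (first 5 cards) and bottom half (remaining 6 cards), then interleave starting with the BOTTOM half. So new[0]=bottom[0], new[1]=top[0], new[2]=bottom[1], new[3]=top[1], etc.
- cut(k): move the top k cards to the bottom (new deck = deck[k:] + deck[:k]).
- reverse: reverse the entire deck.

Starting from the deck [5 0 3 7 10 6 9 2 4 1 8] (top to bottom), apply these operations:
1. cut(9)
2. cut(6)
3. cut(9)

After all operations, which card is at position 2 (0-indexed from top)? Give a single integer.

After op 1 (cut(9)): [1 8 5 0 3 7 10 6 9 2 4]
After op 2 (cut(6)): [10 6 9 2 4 1 8 5 0 3 7]
After op 3 (cut(9)): [3 7 10 6 9 2 4 1 8 5 0]
Position 2: card 10.

Answer: 10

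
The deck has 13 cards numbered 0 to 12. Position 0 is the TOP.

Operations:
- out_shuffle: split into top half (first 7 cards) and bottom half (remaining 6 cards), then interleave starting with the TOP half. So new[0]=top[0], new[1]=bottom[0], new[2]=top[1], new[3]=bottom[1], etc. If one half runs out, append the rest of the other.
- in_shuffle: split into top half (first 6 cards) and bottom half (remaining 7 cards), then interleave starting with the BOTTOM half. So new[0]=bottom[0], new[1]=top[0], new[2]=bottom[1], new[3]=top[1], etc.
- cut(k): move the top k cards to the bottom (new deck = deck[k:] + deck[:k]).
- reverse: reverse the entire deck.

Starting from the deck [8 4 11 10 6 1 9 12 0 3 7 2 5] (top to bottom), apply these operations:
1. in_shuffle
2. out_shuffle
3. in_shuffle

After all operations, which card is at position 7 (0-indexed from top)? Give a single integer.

Answer: 7

Derivation:
After op 1 (in_shuffle): [9 8 12 4 0 11 3 10 7 6 2 1 5]
After op 2 (out_shuffle): [9 10 8 7 12 6 4 2 0 1 11 5 3]
After op 3 (in_shuffle): [4 9 2 10 0 8 1 7 11 12 5 6 3]
Position 7: card 7.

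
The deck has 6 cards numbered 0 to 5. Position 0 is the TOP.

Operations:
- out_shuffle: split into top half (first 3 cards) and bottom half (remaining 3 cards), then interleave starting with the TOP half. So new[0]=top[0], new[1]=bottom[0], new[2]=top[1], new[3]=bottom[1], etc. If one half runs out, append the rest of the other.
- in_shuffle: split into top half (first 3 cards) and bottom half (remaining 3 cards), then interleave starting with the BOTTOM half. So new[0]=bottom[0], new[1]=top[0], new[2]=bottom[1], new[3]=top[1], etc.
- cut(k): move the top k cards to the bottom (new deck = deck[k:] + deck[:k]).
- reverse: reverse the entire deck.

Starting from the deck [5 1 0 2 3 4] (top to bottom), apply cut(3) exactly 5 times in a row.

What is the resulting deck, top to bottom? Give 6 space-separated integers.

Answer: 2 3 4 5 1 0

Derivation:
After op 1 (cut(3)): [2 3 4 5 1 0]
After op 2 (cut(3)): [5 1 0 2 3 4]
After op 3 (cut(3)): [2 3 4 5 1 0]
After op 4 (cut(3)): [5 1 0 2 3 4]
After op 5 (cut(3)): [2 3 4 5 1 0]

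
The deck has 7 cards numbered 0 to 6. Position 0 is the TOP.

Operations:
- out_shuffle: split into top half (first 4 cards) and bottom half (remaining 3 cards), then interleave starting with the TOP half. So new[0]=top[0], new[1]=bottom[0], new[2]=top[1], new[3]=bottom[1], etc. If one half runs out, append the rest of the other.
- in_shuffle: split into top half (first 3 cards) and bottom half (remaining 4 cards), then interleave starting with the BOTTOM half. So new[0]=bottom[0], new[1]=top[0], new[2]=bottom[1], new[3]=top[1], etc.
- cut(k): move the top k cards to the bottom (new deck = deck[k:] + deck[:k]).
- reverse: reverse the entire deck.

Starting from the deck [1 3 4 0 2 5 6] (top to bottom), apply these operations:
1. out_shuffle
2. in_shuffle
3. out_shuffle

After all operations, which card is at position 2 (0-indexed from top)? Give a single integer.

Answer: 1

Derivation:
After op 1 (out_shuffle): [1 2 3 5 4 6 0]
After op 2 (in_shuffle): [5 1 4 2 6 3 0]
After op 3 (out_shuffle): [5 6 1 3 4 0 2]
Position 2: card 1.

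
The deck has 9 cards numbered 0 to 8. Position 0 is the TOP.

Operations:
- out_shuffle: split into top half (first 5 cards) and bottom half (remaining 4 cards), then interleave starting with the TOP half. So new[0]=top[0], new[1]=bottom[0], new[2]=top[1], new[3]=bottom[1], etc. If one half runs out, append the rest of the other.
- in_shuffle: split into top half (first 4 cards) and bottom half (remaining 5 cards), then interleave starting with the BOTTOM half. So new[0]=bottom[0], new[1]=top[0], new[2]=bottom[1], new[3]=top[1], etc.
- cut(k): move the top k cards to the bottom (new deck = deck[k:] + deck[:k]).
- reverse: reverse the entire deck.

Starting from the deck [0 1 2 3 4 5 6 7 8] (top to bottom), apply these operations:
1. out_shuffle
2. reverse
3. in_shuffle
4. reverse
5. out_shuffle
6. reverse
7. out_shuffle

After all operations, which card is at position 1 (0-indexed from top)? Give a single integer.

After op 1 (out_shuffle): [0 5 1 6 2 7 3 8 4]
After op 2 (reverse): [4 8 3 7 2 6 1 5 0]
After op 3 (in_shuffle): [2 4 6 8 1 3 5 7 0]
After op 4 (reverse): [0 7 5 3 1 8 6 4 2]
After op 5 (out_shuffle): [0 8 7 6 5 4 3 2 1]
After op 6 (reverse): [1 2 3 4 5 6 7 8 0]
After op 7 (out_shuffle): [1 6 2 7 3 8 4 0 5]
Position 1: card 6.

Answer: 6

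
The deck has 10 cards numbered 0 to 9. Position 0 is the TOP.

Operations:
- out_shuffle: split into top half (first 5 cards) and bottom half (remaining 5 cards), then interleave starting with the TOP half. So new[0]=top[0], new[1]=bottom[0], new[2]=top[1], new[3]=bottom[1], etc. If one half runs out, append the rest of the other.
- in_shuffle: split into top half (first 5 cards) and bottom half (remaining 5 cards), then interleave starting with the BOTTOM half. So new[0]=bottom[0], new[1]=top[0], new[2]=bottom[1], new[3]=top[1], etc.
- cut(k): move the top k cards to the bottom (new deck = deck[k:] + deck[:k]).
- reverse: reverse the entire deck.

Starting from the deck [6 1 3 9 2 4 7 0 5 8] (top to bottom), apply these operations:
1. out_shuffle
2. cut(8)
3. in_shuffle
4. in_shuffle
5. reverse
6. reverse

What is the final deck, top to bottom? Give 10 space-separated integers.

After op 1 (out_shuffle): [6 4 1 7 3 0 9 5 2 8]
After op 2 (cut(8)): [2 8 6 4 1 7 3 0 9 5]
After op 3 (in_shuffle): [7 2 3 8 0 6 9 4 5 1]
After op 4 (in_shuffle): [6 7 9 2 4 3 5 8 1 0]
After op 5 (reverse): [0 1 8 5 3 4 2 9 7 6]
After op 6 (reverse): [6 7 9 2 4 3 5 8 1 0]

Answer: 6 7 9 2 4 3 5 8 1 0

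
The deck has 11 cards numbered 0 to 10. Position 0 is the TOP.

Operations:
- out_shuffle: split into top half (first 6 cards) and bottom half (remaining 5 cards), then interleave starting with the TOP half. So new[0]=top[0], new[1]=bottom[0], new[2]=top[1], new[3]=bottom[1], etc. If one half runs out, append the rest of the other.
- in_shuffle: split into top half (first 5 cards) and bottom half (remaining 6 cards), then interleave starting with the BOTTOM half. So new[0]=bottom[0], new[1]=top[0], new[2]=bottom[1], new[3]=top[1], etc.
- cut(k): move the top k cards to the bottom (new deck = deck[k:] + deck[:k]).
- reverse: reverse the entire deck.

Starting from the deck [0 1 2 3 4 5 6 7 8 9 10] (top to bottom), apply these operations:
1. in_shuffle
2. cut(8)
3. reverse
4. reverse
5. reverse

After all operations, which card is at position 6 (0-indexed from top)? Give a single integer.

After op 1 (in_shuffle): [5 0 6 1 7 2 8 3 9 4 10]
After op 2 (cut(8)): [9 4 10 5 0 6 1 7 2 8 3]
After op 3 (reverse): [3 8 2 7 1 6 0 5 10 4 9]
After op 4 (reverse): [9 4 10 5 0 6 1 7 2 8 3]
After op 5 (reverse): [3 8 2 7 1 6 0 5 10 4 9]
Position 6: card 0.

Answer: 0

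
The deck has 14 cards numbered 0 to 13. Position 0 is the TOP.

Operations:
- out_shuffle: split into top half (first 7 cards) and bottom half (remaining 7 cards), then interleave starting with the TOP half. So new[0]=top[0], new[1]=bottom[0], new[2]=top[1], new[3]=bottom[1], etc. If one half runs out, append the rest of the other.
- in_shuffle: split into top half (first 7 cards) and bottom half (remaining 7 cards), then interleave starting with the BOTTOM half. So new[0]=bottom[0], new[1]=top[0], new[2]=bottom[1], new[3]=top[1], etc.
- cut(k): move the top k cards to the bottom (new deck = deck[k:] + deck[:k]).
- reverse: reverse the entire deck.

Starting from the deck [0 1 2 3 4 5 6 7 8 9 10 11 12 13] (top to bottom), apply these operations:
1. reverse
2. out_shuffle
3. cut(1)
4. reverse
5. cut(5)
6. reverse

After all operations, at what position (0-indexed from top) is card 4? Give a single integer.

After op 1 (reverse): [13 12 11 10 9 8 7 6 5 4 3 2 1 0]
After op 2 (out_shuffle): [13 6 12 5 11 4 10 3 9 2 8 1 7 0]
After op 3 (cut(1)): [6 12 5 11 4 10 3 9 2 8 1 7 0 13]
After op 4 (reverse): [13 0 7 1 8 2 9 3 10 4 11 5 12 6]
After op 5 (cut(5)): [2 9 3 10 4 11 5 12 6 13 0 7 1 8]
After op 6 (reverse): [8 1 7 0 13 6 12 5 11 4 10 3 9 2]
Card 4 is at position 9.

Answer: 9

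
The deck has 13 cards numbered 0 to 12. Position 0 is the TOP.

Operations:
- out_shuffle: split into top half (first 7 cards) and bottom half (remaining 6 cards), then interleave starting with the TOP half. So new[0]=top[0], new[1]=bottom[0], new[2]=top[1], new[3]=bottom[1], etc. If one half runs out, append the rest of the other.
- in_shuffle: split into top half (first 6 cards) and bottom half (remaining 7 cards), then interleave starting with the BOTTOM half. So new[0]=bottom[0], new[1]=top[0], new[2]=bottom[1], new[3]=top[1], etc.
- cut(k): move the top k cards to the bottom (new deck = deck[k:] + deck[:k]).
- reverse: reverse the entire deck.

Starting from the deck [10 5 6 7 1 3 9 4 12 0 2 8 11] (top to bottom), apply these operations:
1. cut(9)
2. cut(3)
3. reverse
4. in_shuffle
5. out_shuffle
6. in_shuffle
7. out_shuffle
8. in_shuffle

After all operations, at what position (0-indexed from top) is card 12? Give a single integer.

Answer: 0

Derivation:
After op 1 (cut(9)): [0 2 8 11 10 5 6 7 1 3 9 4 12]
After op 2 (cut(3)): [11 10 5 6 7 1 3 9 4 12 0 2 8]
After op 3 (reverse): [8 2 0 12 4 9 3 1 7 6 5 10 11]
After op 4 (in_shuffle): [3 8 1 2 7 0 6 12 5 4 10 9 11]
After op 5 (out_shuffle): [3 12 8 5 1 4 2 10 7 9 0 11 6]
After op 6 (in_shuffle): [2 3 10 12 7 8 9 5 0 1 11 4 6]
After op 7 (out_shuffle): [2 5 3 0 10 1 12 11 7 4 8 6 9]
After op 8 (in_shuffle): [12 2 11 5 7 3 4 0 8 10 6 1 9]
Card 12 is at position 0.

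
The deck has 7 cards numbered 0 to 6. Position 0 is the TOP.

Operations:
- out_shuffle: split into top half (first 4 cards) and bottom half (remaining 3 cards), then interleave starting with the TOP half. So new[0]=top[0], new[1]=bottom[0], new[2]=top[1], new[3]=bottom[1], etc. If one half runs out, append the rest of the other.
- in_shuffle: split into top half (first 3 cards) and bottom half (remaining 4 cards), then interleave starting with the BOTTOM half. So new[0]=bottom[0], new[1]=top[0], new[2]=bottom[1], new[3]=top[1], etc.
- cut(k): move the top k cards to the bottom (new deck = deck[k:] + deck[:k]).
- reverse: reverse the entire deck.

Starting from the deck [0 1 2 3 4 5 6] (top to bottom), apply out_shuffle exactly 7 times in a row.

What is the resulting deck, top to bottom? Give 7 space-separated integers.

After op 1 (out_shuffle): [0 4 1 5 2 6 3]
After op 2 (out_shuffle): [0 2 4 6 1 3 5]
After op 3 (out_shuffle): [0 1 2 3 4 5 6]
After op 4 (out_shuffle): [0 4 1 5 2 6 3]
After op 5 (out_shuffle): [0 2 4 6 1 3 5]
After op 6 (out_shuffle): [0 1 2 3 4 5 6]
After op 7 (out_shuffle): [0 4 1 5 2 6 3]

Answer: 0 4 1 5 2 6 3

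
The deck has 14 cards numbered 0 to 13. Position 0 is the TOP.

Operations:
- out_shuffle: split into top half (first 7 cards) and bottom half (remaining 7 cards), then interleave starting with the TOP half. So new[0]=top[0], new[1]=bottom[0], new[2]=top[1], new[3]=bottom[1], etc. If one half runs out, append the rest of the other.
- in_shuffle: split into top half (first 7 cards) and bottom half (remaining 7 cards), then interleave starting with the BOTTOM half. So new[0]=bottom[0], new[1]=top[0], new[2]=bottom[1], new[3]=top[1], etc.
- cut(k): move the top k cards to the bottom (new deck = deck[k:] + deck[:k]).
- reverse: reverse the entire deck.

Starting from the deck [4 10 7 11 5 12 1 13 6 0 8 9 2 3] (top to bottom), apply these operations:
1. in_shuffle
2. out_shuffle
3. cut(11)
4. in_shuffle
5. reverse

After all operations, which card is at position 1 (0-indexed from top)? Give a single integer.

Answer: 7

Derivation:
After op 1 (in_shuffle): [13 4 6 10 0 7 8 11 9 5 2 12 3 1]
After op 2 (out_shuffle): [13 11 4 9 6 5 10 2 0 12 7 3 8 1]
After op 3 (cut(11)): [3 8 1 13 11 4 9 6 5 10 2 0 12 7]
After op 4 (in_shuffle): [6 3 5 8 10 1 2 13 0 11 12 4 7 9]
After op 5 (reverse): [9 7 4 12 11 0 13 2 1 10 8 5 3 6]
Position 1: card 7.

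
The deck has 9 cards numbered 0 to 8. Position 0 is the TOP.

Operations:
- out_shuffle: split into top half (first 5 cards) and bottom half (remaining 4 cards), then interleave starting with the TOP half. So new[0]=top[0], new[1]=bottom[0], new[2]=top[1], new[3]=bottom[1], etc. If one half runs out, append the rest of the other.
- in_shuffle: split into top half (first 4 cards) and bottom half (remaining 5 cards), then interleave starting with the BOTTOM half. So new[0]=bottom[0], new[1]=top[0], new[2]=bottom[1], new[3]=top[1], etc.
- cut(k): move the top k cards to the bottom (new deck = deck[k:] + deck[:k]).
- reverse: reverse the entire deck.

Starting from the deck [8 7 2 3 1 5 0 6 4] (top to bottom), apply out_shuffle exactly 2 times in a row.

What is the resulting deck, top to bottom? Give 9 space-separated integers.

After op 1 (out_shuffle): [8 5 7 0 2 6 3 4 1]
After op 2 (out_shuffle): [8 6 5 3 7 4 0 1 2]

Answer: 8 6 5 3 7 4 0 1 2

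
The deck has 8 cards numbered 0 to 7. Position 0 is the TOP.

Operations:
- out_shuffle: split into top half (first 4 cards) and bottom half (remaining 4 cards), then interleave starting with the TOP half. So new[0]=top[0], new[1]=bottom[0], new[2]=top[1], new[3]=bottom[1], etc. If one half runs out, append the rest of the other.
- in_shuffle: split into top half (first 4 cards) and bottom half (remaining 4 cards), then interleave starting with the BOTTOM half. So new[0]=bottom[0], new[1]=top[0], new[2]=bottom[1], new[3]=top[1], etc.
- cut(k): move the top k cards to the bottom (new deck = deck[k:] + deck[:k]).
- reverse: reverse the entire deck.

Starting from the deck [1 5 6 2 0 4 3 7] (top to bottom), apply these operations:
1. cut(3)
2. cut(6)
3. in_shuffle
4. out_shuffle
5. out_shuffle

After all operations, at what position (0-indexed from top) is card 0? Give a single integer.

After op 1 (cut(3)): [2 0 4 3 7 1 5 6]
After op 2 (cut(6)): [5 6 2 0 4 3 7 1]
After op 3 (in_shuffle): [4 5 3 6 7 2 1 0]
After op 4 (out_shuffle): [4 7 5 2 3 1 6 0]
After op 5 (out_shuffle): [4 3 7 1 5 6 2 0]
Card 0 is at position 7.

Answer: 7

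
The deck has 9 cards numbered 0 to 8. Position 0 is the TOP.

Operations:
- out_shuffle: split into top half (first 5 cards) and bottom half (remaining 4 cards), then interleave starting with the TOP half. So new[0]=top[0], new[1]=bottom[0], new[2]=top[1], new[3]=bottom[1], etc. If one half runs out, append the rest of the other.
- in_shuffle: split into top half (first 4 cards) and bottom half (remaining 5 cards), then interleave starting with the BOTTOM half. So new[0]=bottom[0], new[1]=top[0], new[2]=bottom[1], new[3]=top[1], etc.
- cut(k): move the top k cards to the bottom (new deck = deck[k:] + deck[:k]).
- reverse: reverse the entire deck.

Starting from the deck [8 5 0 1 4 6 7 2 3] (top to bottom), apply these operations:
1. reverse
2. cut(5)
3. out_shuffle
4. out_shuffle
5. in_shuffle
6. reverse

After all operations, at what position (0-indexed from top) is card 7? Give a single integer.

After op 1 (reverse): [3 2 7 6 4 1 0 5 8]
After op 2 (cut(5)): [1 0 5 8 3 2 7 6 4]
After op 3 (out_shuffle): [1 2 0 7 5 6 8 4 3]
After op 4 (out_shuffle): [1 6 2 8 0 4 7 3 5]
After op 5 (in_shuffle): [0 1 4 6 7 2 3 8 5]
After op 6 (reverse): [5 8 3 2 7 6 4 1 0]
Card 7 is at position 4.

Answer: 4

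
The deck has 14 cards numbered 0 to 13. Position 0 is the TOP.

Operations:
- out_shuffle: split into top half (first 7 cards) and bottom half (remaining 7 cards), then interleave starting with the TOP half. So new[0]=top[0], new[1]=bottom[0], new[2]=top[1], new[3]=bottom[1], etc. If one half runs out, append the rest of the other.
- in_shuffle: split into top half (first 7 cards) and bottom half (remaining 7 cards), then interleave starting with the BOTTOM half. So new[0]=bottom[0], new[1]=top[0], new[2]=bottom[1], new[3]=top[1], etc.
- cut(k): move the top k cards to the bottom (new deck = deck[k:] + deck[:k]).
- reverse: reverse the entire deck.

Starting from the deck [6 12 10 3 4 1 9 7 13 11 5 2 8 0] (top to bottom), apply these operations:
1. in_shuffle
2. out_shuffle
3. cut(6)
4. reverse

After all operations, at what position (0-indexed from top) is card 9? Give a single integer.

Answer: 6

Derivation:
After op 1 (in_shuffle): [7 6 13 12 11 10 5 3 2 4 8 1 0 9]
After op 2 (out_shuffle): [7 3 6 2 13 4 12 8 11 1 10 0 5 9]
After op 3 (cut(6)): [12 8 11 1 10 0 5 9 7 3 6 2 13 4]
After op 4 (reverse): [4 13 2 6 3 7 9 5 0 10 1 11 8 12]
Card 9 is at position 6.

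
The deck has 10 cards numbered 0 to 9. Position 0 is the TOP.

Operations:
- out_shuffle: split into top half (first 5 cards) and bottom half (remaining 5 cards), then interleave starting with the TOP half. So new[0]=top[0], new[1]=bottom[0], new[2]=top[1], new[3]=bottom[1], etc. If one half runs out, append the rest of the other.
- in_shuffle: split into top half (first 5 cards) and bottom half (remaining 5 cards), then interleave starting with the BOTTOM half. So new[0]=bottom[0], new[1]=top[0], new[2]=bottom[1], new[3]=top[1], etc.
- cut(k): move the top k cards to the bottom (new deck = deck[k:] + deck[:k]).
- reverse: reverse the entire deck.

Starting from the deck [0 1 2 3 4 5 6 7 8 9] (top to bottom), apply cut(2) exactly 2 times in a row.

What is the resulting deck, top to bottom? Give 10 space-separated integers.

Answer: 4 5 6 7 8 9 0 1 2 3

Derivation:
After op 1 (cut(2)): [2 3 4 5 6 7 8 9 0 1]
After op 2 (cut(2)): [4 5 6 7 8 9 0 1 2 3]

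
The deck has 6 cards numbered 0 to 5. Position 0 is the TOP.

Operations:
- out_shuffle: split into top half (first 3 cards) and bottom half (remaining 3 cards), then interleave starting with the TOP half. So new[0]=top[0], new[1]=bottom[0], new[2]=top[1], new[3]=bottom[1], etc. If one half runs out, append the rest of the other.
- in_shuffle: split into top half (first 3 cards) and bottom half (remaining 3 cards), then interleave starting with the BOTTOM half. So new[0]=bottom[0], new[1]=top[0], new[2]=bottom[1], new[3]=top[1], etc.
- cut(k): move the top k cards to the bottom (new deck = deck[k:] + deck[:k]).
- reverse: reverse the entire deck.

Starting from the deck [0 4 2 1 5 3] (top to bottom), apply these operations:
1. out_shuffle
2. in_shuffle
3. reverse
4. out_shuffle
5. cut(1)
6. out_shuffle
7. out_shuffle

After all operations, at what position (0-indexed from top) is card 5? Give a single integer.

After op 1 (out_shuffle): [0 1 4 5 2 3]
After op 2 (in_shuffle): [5 0 2 1 3 4]
After op 3 (reverse): [4 3 1 2 0 5]
After op 4 (out_shuffle): [4 2 3 0 1 5]
After op 5 (cut(1)): [2 3 0 1 5 4]
After op 6 (out_shuffle): [2 1 3 5 0 4]
After op 7 (out_shuffle): [2 5 1 0 3 4]
Card 5 is at position 1.

Answer: 1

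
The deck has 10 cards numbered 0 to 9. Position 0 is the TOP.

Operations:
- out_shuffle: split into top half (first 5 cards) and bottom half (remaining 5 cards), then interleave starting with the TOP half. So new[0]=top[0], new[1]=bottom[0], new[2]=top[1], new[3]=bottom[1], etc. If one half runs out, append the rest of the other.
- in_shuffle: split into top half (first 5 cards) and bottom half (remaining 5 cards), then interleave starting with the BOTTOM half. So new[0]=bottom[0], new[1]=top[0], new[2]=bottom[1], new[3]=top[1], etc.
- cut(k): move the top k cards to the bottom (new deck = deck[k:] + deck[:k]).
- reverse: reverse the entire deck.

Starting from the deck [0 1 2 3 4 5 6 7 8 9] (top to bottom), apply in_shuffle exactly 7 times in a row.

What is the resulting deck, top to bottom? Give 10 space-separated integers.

Answer: 7 4 1 9 6 3 0 8 5 2

Derivation:
After op 1 (in_shuffle): [5 0 6 1 7 2 8 3 9 4]
After op 2 (in_shuffle): [2 5 8 0 3 6 9 1 4 7]
After op 3 (in_shuffle): [6 2 9 5 1 8 4 0 7 3]
After op 4 (in_shuffle): [8 6 4 2 0 9 7 5 3 1]
After op 5 (in_shuffle): [9 8 7 6 5 4 3 2 1 0]
After op 6 (in_shuffle): [4 9 3 8 2 7 1 6 0 5]
After op 7 (in_shuffle): [7 4 1 9 6 3 0 8 5 2]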